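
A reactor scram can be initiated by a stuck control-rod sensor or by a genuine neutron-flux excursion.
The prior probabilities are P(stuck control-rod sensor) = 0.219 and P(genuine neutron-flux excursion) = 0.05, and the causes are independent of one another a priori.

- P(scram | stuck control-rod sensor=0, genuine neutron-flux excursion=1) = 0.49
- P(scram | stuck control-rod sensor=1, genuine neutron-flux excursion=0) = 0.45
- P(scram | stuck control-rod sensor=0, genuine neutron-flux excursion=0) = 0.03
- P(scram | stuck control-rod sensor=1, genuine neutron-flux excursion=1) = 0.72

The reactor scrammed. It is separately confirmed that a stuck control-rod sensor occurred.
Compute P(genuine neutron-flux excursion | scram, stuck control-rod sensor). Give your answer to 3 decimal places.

Enumerate both values of genuine neutron-flux excursion and weight by the priors:
  P(scram | stuck control-rod sensor) = 0.45·0.95 + 0.72·0.05
        = 0.427500 + 0.036000 = 0.463500
The terms with genuine neutron-flux excursion present sum to 0.036000, so
  P(genuine neutron-flux excursion | scram, stuck control-rod sensor) = 0.036000 / 0.463500 ≈ 0.078

P(genuine neutron-flux excursion | scram, stuck control-rod sensor) ≈ 0.078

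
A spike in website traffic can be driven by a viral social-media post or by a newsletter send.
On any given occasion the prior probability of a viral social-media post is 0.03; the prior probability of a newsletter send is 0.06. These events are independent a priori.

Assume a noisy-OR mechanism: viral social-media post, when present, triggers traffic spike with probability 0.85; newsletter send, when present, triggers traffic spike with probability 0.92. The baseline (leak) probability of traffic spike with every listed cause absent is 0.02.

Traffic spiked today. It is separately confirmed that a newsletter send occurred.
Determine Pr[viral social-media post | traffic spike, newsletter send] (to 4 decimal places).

Pr[viral social-media post | traffic spike, newsletter send] ≈ 0.0321

Under noisy-OR, P(traffic spike | causes) = 1 − (1−0.02)·∏(1−qᵢ) over the active causes.
By total probability over both values of viral social-media post:
  P(traffic spike | newsletter send) = 0.9216*0.97 + 0.98824*0.03
        = 0.893952 + 0.029647 = 0.923599
Keeping only the viral social-media post-present terms gives 0.029647, so
  P(viral social-media post | traffic spike, newsletter send) = 0.029647 / 0.923599 ≈ 0.0321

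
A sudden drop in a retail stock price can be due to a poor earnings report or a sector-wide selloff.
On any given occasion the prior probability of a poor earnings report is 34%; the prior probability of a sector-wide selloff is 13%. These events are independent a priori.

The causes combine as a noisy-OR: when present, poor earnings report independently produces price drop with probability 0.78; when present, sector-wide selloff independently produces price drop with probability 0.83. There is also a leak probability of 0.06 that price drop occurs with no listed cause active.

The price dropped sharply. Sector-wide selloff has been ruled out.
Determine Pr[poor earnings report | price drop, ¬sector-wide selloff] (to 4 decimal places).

Pr[poor earnings report | price drop, ¬sector-wide selloff] ≈ 0.8720

Under noisy-OR, P(price drop | causes) = 1 − (1−0.06)·∏(1−qᵢ) over the active causes.
Numerator (weight on configurations with poor earnings report): 0.7932*0.34 = 0.269688
Normalizer over all consistent configurations: 0.06*0.66 + 0.7932*0.34 = 0.309288
P(poor earnings report | price drop, ¬sector-wide selloff) = 0.269688/0.309288 ≈ 0.8720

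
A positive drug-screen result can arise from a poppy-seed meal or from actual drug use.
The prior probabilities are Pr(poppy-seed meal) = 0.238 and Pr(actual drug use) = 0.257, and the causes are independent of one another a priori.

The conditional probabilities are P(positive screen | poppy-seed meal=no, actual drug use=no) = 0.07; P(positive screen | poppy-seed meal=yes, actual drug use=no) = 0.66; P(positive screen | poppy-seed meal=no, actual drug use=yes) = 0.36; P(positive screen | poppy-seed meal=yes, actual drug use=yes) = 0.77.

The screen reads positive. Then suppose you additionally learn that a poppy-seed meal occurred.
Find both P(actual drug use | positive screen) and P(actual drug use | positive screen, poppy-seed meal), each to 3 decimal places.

P(positive screen) = 0.07·0.762·0.743 + 0.36·0.762·0.257 + 0.66·0.238·0.743 + 0.77·0.238·0.257 = 0.039632 + 0.070500 + 0.116710 + 0.047098 = 0.273940
The actual drug use-present share is 0.070500 + 0.047098 = 0.117598.
Hence the posterior is 0.117598/0.273940 ≈ 0.429.

Now condition on the additional information:
P(positive screen | poppy-seed meal) = 0.66*0.743 + 0.77*0.257 = 0.490380 + 0.197890 = 0.688270
Restricting to configurations with actual drug use present: 0.77*0.257 = 0.197890.
Hence the posterior is 0.197890/0.688270 ≈ 0.288.
This is intercausal reasoning (explaining away): once poppy-seed meal accounts for the positive screen, actual drug use becomes less likely.

P(actual drug use | positive screen) ≈ 0.429; P(actual drug use | positive screen, poppy-seed meal) ≈ 0.288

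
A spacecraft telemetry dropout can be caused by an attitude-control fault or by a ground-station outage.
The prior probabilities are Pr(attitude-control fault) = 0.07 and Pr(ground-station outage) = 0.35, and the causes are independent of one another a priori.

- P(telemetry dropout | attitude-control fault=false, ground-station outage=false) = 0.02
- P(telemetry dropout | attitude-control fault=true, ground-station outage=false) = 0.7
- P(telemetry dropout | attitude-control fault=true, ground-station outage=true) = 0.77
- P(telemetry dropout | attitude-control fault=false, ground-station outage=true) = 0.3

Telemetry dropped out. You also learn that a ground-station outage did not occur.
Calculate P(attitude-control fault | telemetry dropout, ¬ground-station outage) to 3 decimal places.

P(attitude-control fault | telemetry dropout, ¬ground-station outage) ≈ 0.725

Numerator (weight on configurations with attitude-control fault): 0.7·0.07 = 0.049000
The normalizing constant is 0.02·0.93 + 0.7·0.07 = 0.067600
P(attitude-control fault | telemetry dropout, ¬ground-station outage) = 0.049000/0.067600 ≈ 0.725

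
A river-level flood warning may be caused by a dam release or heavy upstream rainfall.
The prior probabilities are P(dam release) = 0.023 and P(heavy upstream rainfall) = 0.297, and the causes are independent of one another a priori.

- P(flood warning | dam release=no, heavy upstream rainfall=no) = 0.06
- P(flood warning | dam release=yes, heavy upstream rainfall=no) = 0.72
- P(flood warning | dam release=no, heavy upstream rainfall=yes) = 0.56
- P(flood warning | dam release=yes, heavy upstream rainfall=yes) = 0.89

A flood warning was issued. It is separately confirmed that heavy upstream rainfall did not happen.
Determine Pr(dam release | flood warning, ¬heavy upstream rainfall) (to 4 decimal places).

Pr(dam release | flood warning, ¬heavy upstream rainfall) ≈ 0.2203

Weight on dam release=true, given the evidence: 0.72*0.023 = 0.016560
Normalizer over all consistent configurations: 0.06*0.977 + 0.72*0.023 = 0.075180
Posterior = 0.016560 / 0.075180 ≈ 0.2203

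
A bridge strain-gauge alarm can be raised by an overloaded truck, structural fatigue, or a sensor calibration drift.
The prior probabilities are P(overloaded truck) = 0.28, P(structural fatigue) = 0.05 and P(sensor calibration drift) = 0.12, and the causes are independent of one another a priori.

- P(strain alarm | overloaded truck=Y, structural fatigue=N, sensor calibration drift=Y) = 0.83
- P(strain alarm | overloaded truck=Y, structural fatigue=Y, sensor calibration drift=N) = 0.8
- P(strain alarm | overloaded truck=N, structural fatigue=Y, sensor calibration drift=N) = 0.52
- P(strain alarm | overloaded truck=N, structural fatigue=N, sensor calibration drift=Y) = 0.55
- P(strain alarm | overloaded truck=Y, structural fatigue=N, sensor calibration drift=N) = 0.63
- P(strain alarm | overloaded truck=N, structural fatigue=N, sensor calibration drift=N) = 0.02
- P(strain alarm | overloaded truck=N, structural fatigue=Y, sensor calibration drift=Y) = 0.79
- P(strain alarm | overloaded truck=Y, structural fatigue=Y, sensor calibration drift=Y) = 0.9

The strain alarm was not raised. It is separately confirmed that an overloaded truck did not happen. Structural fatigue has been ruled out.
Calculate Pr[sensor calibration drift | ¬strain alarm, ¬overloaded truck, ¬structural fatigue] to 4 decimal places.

For the numerator, keep only sensor calibration drift=true terms: 0.45×0.12 = 0.054000
Normalizer over all consistent configurations: 0.98×0.88 + 0.45×0.12 = 0.916400
Posterior = 0.054000 / 0.916400 ≈ 0.0589

Pr[sensor calibration drift | ¬strain alarm, ¬overloaded truck, ¬structural fatigue] ≈ 0.0589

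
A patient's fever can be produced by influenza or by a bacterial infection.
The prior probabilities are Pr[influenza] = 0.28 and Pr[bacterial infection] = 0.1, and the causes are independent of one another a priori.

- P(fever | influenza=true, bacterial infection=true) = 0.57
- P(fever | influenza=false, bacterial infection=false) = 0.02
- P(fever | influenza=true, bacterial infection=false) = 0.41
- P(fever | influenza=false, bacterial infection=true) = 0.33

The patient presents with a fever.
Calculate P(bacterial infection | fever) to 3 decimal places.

Numerator (weight on configurations with bacterial infection): 0.023760 + 0.015960 = 0.039720
Normalizer over all consistent configurations: 0.02·0.72·0.9 + 0.33·0.72·0.1 + 0.41·0.28·0.9 + 0.57·0.28·0.1 = 0.156000
P(bacterial infection | fever) = 0.039720/0.156000 ≈ 0.255

P(bacterial infection | fever) ≈ 0.255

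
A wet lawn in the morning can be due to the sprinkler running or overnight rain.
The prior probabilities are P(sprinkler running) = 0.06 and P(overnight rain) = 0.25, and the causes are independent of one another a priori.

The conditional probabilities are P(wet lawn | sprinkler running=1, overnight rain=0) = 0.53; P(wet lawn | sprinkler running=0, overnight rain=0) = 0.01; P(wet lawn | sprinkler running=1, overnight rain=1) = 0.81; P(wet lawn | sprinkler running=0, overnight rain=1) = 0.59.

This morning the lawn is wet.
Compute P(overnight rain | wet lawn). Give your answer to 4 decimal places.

Enumerate the 4 (sprinkler running, overnight rain) configurations and weight by the priors:
  P(wet lawn) = 0.01×0.94×0.75 + 0.59×0.94×0.25 + 0.53×0.06×0.75 + 0.81×0.06×0.25
        = 0.007050 + 0.138650 + 0.023850 + 0.012150 = 0.181700
Keeping only the overnight rain-present terms gives 0.150800, so
  P(overnight rain | wet lawn) = 0.150800 / 0.181700 ≈ 0.8299

P(overnight rain | wet lawn) ≈ 0.8299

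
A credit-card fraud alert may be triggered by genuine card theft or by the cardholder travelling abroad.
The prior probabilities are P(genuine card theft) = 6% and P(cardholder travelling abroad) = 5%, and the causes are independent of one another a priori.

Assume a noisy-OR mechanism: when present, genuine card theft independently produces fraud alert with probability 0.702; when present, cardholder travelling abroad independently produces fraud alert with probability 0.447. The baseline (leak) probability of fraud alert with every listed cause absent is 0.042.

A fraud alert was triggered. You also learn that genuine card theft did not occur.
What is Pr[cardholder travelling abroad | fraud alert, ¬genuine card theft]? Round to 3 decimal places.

Pr[cardholder travelling abroad | fraud alert, ¬genuine card theft] ≈ 0.371

Under noisy-OR, P(fraud alert | causes) = 1 − (1−0.042)·∏(1−qᵢ) over the active causes.
Enumerate both values of cardholder travelling abroad and weight by the priors:
  P(fraud alert | ¬genuine card theft) = 0.042·0.95 + 0.470226·0.05
        = 0.039900 + 0.023511 = 0.063411
Configurations with cardholder travelling abroad contribute 0.023511, so
  P(cardholder travelling abroad | fraud alert, ¬genuine card theft) = 0.023511 / 0.063411 ≈ 0.371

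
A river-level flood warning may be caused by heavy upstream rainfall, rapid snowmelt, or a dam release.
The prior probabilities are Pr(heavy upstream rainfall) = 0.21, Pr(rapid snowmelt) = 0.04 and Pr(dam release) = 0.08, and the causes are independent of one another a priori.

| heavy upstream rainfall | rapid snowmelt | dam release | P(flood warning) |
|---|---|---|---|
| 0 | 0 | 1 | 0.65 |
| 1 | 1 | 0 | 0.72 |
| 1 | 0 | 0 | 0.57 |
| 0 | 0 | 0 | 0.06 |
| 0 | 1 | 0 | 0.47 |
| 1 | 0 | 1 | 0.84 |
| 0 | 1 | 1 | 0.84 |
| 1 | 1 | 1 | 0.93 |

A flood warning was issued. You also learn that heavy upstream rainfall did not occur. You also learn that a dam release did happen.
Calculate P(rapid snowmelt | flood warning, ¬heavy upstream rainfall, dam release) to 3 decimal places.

P(rapid snowmelt | flood warning, ¬heavy upstream rainfall, dam release) ≈ 0.051

By total probability over both values of rapid snowmelt:
  P(flood warning | ¬heavy upstream rainfall, dam release) = 0.65×0.96 + 0.84×0.04
        = 0.624000 + 0.033600 = 0.657600
The terms with rapid snowmelt present sum to 0.033600, so
  P(rapid snowmelt | flood warning, ¬heavy upstream rainfall, dam release) = 0.033600 / 0.657600 ≈ 0.051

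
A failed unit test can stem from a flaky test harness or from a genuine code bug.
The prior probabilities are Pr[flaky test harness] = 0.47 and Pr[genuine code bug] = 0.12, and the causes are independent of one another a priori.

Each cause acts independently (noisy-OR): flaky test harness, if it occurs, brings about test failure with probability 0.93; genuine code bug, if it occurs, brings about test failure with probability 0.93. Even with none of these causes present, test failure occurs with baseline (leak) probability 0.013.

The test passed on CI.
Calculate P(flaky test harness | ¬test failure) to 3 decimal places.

P(flaky test harness | ¬test failure) ≈ 0.058

Under noisy-OR, P(test failure | causes) = 1 − (1−0.013)·∏(1−qᵢ) over the active causes.
For the numerator, keep only flaky test harness=true terms: 0.028576 + 0.000273 = 0.028849
Denominator P(¬test failure): 0.987·0.53·0.88 + 0.06909·0.53·0.12 + 0.06909·0.47·0.88 + 0.004836·0.47·0.12 = 0.493580
Posterior = 0.028849 / 0.493580 ≈ 0.058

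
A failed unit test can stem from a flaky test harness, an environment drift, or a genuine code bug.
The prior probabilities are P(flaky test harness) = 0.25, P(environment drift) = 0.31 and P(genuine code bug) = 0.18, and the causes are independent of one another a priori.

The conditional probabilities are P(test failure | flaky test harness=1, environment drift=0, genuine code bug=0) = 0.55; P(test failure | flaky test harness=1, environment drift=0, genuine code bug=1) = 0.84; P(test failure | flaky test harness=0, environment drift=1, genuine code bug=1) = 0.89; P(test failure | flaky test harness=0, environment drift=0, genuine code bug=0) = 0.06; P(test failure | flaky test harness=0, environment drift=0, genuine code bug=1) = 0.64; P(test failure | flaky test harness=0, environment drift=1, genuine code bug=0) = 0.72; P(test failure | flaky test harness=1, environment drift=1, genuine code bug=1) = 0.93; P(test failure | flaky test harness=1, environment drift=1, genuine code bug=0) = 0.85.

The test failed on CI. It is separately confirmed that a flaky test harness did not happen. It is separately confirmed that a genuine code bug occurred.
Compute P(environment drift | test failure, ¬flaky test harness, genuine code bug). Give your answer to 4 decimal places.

P(environment drift | test failure, ¬flaky test harness, genuine code bug) ≈ 0.3845

P(test failure | ¬flaky test harness, genuine code bug) = 0.64·0.69 + 0.89·0.31 = 0.441600 + 0.275900 = 0.717500
The environment drift-present share is 0.89·0.31 = 0.275900.
P(environment drift | test failure, ¬flaky test harness, genuine code bug) = 0.275900 / 0.717500 ≈ 0.3845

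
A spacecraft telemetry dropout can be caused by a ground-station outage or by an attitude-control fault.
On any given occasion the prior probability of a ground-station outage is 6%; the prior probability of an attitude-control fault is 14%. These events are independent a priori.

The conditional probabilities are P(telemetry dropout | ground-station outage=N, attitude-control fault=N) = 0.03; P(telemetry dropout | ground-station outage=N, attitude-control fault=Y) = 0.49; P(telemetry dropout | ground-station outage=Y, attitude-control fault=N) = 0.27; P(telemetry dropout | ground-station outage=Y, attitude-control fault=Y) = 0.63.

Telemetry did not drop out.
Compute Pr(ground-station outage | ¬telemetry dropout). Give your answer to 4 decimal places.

Pr(ground-station outage | ¬telemetry dropout) ≈ 0.0457

P(¬telemetry dropout) = 0.97·0.94·0.86 + 0.51·0.94·0.14 + 0.73·0.06·0.86 + 0.37·0.06·0.14 = 0.784148 + 0.067116 + 0.037668 + 0.003108 = 0.892040
The ground-station outage-present share is 0.037668 + 0.003108 = 0.040776.
So P(ground-station outage | ¬telemetry dropout) = 0.040776/0.892040 ≈ 0.0457.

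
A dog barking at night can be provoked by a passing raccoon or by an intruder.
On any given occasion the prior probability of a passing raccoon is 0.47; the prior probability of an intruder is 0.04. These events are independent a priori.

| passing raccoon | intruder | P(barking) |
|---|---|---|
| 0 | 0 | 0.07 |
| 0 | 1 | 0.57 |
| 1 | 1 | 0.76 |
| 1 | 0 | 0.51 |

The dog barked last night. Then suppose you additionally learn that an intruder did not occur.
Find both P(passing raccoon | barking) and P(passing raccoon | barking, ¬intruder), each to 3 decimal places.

P(passing raccoon | barking) ≈ 0.837; P(passing raccoon | barking, ¬intruder) ≈ 0.866

P(barking) = 0.07·0.53·0.96 + 0.57·0.53·0.04 + 0.51·0.47·0.96 + 0.76·0.47·0.04 = 0.035616 + 0.012084 + 0.230112 + 0.014288 = 0.292100
The passing raccoon-present share is 0.230112 + 0.014288 = 0.244400.
Hence the posterior is 0.244400/0.292100 ≈ 0.837.

Now also conditioning on intruder≠true:
Numerator (weight on configurations with passing raccoon): 0.51×0.47 = 0.239700
Denominator P(barking | ¬intruder): 0.07×0.53 + 0.51×0.47 = 0.276800
Posterior = 0.239700 / 0.276800 ≈ 0.866
With intruder excluded, passing raccoon must carry more of the explanatory weight for the barking.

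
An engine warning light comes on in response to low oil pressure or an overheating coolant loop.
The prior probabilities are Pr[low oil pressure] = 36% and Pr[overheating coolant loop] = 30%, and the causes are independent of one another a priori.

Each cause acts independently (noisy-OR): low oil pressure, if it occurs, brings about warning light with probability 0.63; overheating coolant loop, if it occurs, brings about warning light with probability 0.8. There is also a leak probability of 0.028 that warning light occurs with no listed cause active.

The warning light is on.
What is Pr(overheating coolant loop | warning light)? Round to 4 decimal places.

Under noisy-OR, P(warning light | causes) = 1 − (1−0.028)·∏(1−qᵢ) over the active causes.
P(warning light) = 0.028·0.64·0.7 + 0.8056·0.64·0.3 + 0.64036·0.36·0.7 + 0.928072·0.36·0.3 = 0.012544 + 0.154675 + 0.161371 + 0.100232 = 0.428822
Restricting to configurations with overheating coolant loop present: 0.154675 + 0.100232 = 0.254907.
P(overheating coolant loop | warning light) = 0.254907 / 0.428822 ≈ 0.5944

Pr(overheating coolant loop | warning light) ≈ 0.5944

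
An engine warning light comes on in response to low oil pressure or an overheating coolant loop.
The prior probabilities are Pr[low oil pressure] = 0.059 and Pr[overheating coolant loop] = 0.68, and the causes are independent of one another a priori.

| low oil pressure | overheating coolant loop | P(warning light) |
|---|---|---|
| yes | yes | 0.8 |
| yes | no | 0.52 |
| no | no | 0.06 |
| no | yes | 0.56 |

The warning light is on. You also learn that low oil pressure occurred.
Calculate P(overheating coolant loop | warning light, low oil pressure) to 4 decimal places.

P(overheating coolant loop | warning light, low oil pressure) ≈ 0.7658

By total probability over both values of overheating coolant loop:
  P(warning light | low oil pressure) = 0.52·0.32 + 0.8·0.68
        = 0.166400 + 0.544000 = 0.710400
Keeping only the overheating coolant loop-present terms gives 0.544000, so
  P(overheating coolant loop | warning light, low oil pressure) = 0.544000 / 0.710400 ≈ 0.7658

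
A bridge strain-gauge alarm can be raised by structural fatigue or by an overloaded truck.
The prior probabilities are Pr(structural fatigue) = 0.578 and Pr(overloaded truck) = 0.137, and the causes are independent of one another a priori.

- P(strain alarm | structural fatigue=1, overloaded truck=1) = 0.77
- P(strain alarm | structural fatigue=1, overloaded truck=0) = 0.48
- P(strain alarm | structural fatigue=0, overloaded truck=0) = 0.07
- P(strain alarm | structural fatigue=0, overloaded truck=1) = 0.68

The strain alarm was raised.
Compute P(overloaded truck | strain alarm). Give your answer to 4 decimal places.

P(overloaded truck | strain alarm) ≈ 0.2746

P(strain alarm) = 0.07·0.422·0.863 + 0.68·0.422·0.137 + 0.48·0.578·0.863 + 0.77·0.578·0.137 = 0.025493 + 0.039314 + 0.239431 + 0.060973 = 0.365211
The overloaded truck-present share is 0.039314 + 0.060973 = 0.100287.
So P(overloaded truck | strain alarm) = 0.100287/0.365211 ≈ 0.2746.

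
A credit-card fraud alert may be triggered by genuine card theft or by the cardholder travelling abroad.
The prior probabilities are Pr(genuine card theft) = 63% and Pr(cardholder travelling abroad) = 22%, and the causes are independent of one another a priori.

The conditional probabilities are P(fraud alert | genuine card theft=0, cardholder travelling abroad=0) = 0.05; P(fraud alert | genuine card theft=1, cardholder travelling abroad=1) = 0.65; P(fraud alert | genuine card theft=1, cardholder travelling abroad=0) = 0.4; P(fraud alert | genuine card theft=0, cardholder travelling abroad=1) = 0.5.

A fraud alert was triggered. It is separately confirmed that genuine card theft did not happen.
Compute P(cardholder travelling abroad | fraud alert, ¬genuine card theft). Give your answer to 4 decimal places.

By total probability over both values of cardholder travelling abroad:
  P(fraud alert | ¬genuine card theft) = 0.05·0.78 + 0.5·0.22
        = 0.039000 + 0.110000 = 0.149000
The terms with cardholder travelling abroad present sum to 0.110000, so
  P(cardholder travelling abroad | fraud alert, ¬genuine card theft) = 0.110000 / 0.149000 ≈ 0.7383

P(cardholder travelling abroad | fraud alert, ¬genuine card theft) ≈ 0.7383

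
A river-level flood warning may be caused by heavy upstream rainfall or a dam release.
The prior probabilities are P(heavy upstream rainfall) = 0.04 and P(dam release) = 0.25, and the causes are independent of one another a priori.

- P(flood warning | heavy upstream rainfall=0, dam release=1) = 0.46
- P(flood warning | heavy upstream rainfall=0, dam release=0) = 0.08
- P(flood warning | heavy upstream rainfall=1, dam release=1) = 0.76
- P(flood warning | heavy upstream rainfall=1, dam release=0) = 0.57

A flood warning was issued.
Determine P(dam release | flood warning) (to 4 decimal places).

P(flood warning) = 0.08×0.96×0.75 + 0.46×0.96×0.25 + 0.57×0.04×0.75 + 0.76×0.04×0.25 = 0.057600 + 0.110400 + 0.017100 + 0.007600 = 0.192700
Of this, 0.118000 comes from 0.110400 + 0.007600 (the dam release=true cases).
P(dam release | flood warning) = 0.118000 / 0.192700 ≈ 0.6124

P(dam release | flood warning) ≈ 0.6124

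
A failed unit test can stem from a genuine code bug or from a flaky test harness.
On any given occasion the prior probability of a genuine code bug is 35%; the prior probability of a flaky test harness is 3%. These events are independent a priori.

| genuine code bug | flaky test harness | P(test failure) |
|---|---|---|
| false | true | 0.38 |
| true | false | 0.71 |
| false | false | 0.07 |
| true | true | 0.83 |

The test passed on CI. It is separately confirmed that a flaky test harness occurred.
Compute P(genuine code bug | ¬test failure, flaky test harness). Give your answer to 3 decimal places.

P(¬test failure | flaky test harness) = 0.62*0.65 + 0.17*0.35 = 0.403000 + 0.059500 = 0.462500
The genuine code bug-present share is 0.17*0.35 = 0.059500.
P(genuine code bug | ¬test failure, flaky test harness) = 0.059500 / 0.462500 ≈ 0.129

P(genuine code bug | ¬test failure, flaky test harness) ≈ 0.129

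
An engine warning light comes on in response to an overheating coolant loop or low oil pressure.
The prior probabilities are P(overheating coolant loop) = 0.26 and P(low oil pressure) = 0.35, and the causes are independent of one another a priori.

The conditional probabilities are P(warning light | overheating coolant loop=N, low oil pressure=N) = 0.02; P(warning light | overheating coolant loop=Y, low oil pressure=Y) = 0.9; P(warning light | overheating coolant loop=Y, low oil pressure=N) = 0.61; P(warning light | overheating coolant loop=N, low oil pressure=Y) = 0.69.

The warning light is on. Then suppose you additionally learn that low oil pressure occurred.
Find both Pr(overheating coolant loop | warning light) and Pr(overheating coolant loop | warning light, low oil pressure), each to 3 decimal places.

Pr(overheating coolant loop | warning light) ≈ 0.496; Pr(overheating coolant loop | warning light, low oil pressure) ≈ 0.314

P(warning light) = 0.02·0.74·0.65 + 0.69·0.74·0.35 + 0.61·0.26·0.65 + 0.9·0.26·0.35 = 0.009620 + 0.178710 + 0.103090 + 0.081900 = 0.373320
The overheating coolant loop-present share is 0.103090 + 0.081900 = 0.184990.
Hence the posterior is 0.184990/0.373320 ≈ 0.496.

Now also conditioning on low oil pressure=true:
Numerator (weight on configurations with overheating coolant loop): 0.9·0.26 = 0.234000
Normalizer over all consistent configurations: 0.69·0.74 + 0.9·0.26 = 0.744600
Posterior = 0.234000 / 0.744600 ≈ 0.314
This is intercausal reasoning (explaining away): once low oil pressure accounts for the warning light, overheating coolant loop becomes less likely.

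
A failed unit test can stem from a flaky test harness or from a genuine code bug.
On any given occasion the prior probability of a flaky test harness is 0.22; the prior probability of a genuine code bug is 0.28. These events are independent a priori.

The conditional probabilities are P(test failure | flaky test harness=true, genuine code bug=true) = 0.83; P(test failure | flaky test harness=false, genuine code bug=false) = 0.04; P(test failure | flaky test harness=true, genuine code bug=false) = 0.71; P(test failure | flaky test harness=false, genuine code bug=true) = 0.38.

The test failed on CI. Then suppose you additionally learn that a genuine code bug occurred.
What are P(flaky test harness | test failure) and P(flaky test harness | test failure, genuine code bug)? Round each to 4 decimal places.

P(flaky test harness | test failure) ≈ 0.6080; P(flaky test harness | test failure, genuine code bug) ≈ 0.3812

P(test failure) = 0.04*0.78*0.72 + 0.38*0.78*0.28 + 0.71*0.22*0.72 + 0.83*0.22*0.28 = 0.022464 + 0.082992 + 0.112464 + 0.051128 = 0.269048
Restricting to configurations with flaky test harness present: 0.112464 + 0.051128 = 0.163592.
So P(flaky test harness | test failure) = 0.163592/0.269048 ≈ 0.6080.

Now also conditioning on genuine code bug=true:
Sum P(test failure|·) weighted by the priors over both values of flaky test harness:
  P(test failure | genuine code bug) = 0.38*0.78 + 0.83*0.22
        = 0.296400 + 0.182600 = 0.479000
The terms with flaky test harness present sum to 0.182600, so
  P(flaky test harness | test failure, genuine code bug) = 0.182600 / 0.479000 ≈ 0.3812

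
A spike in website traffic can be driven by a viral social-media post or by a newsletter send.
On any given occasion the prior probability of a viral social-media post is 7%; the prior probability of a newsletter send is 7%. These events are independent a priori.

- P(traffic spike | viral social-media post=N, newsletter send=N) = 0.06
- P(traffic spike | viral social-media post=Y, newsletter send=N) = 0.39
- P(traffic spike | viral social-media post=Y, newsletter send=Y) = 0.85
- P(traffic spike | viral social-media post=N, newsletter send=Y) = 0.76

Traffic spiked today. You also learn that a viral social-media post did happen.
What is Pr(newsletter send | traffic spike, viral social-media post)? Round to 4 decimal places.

Pr(newsletter send | traffic spike, viral social-media post) ≈ 0.1409

P(traffic spike | viral social-media post) = 0.39*0.93 + 0.85*0.07 = 0.362700 + 0.059500 = 0.422200
Restricting to configurations with newsletter send present: 0.85*0.07 = 0.059500.
P(newsletter send | traffic spike, viral social-media post) = 0.059500 / 0.422200 ≈ 0.1409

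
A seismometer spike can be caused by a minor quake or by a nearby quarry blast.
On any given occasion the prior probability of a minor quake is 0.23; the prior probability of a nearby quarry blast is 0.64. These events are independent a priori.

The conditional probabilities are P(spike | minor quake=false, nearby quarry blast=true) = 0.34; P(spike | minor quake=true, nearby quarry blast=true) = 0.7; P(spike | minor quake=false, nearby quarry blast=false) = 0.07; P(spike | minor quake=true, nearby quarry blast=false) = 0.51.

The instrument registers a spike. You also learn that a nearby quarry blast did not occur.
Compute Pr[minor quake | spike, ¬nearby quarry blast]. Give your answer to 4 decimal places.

Weight on minor quake=true, given the evidence: 0.51·0.23 = 0.117300
Denominator P(spike | ¬nearby quarry blast): 0.07·0.77 + 0.51·0.23 = 0.171200
P(minor quake | spike, ¬nearby quarry blast) = 0.117300/0.171200 ≈ 0.6852

Pr[minor quake | spike, ¬nearby quarry blast] ≈ 0.6852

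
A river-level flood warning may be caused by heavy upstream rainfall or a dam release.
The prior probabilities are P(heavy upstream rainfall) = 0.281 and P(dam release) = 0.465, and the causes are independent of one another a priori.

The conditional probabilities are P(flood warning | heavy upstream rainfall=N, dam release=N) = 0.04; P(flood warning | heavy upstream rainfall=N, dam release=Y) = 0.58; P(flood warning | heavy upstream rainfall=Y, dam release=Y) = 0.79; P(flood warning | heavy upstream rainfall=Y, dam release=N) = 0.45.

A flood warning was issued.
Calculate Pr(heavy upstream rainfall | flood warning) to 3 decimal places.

Pr(heavy upstream rainfall | flood warning) ≈ 0.449

Weight on heavy upstream rainfall=true, given the evidence: 0.067651 + 0.103225 = 0.170876
The normalizing constant is 0.04·0.719·0.535 + 0.58·0.719·0.465 + 0.45·0.281·0.535 + 0.79·0.281·0.465 = 0.380177
Posterior = 0.170876 / 0.380177 ≈ 0.449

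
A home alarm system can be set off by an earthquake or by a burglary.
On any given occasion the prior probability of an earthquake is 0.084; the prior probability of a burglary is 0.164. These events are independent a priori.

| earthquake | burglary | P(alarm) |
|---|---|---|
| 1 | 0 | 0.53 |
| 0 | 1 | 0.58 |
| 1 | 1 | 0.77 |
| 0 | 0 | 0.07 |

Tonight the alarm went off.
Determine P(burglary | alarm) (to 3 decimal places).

P(burglary | alarm) ≈ 0.518

P(alarm) = 0.07·0.916·0.836 + 0.58·0.916·0.164 + 0.53·0.084·0.836 + 0.77·0.084·0.164 = 0.053604 + 0.087130 + 0.037219 + 0.010608 = 0.188561
Of this, 0.097738 comes from 0.087130 + 0.010608 (the burglary=true cases).
P(burglary | alarm) = 0.097738 / 0.188561 ≈ 0.518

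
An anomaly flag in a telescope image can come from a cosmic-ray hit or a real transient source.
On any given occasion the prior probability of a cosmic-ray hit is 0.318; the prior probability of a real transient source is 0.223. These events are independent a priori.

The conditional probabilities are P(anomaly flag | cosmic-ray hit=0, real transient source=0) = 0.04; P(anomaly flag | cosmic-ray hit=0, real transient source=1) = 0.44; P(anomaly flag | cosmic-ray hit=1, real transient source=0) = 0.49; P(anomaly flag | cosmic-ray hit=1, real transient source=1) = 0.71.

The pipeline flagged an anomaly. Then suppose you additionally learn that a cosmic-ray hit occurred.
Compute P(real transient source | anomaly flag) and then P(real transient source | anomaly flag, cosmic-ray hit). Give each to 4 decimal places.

P(real transient source | anomaly flag) ≈ 0.4518; P(real transient source | anomaly flag, cosmic-ray hit) ≈ 0.2937

Sum P(anomaly flag|·) weighted by the priors over the 4 (cosmic-ray hit, real transient source) configurations:
  P(anomaly flag) = 0.04·0.682·0.777 + 0.44·0.682·0.223 + 0.49·0.318·0.777 + 0.71·0.318·0.223
        = 0.021197 + 0.066918 + 0.121072 + 0.050349 = 0.259536
Configurations with real transient source contribute 0.117267, so
  P(real transient source | anomaly flag) = 0.117267 / 0.259536 ≈ 0.4518

Now condition on the additional information:
Enumerate both values of real transient source and weight by the priors:
  P(anomaly flag | cosmic-ray hit) = 0.49·0.777 + 0.71·0.223
        = 0.380730 + 0.158330 = 0.539060
Configurations with real transient source contribute 0.158330, so
  P(real transient source | anomaly flag, cosmic-ray hit) = 0.158330 / 0.539060 ≈ 0.2937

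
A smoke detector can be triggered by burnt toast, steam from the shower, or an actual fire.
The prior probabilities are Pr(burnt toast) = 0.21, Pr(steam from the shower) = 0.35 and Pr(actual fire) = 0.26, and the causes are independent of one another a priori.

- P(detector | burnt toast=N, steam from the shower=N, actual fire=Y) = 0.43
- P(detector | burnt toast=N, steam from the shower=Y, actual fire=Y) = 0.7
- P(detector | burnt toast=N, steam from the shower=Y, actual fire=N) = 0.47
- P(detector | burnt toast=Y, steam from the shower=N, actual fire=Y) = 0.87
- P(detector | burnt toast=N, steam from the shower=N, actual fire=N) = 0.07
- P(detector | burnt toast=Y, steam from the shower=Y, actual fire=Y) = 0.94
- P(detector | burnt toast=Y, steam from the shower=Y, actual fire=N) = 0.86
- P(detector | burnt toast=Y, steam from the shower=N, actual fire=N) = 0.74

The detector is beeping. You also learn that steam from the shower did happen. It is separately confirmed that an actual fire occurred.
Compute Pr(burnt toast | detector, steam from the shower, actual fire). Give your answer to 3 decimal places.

For the numerator, keep only burnt toast=true terms: 0.94*0.21 = 0.197400
Normalizer over all consistent configurations: 0.7*0.79 + 0.94*0.21 = 0.750400
Posterior = 0.197400 / 0.750400 ≈ 0.263

Pr(burnt toast | detector, steam from the shower, actual fire) ≈ 0.263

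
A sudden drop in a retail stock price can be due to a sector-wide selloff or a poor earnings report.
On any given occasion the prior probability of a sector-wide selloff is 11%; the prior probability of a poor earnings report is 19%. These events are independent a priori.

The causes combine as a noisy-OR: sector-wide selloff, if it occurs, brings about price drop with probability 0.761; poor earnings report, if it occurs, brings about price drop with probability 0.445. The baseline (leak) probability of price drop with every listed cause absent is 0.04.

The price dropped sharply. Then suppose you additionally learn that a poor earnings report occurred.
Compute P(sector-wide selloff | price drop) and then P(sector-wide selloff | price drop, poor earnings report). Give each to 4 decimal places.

P(sector-wide selloff | price drop) ≈ 0.4462; P(sector-wide selloff | price drop, poor earnings report) ≈ 0.1876

Under noisy-OR, P(price drop | causes) = 1 − (1−0.04)·∏(1−qᵢ) over the active causes.
Weight on sector-wide selloff=true, given the evidence: 0.068657 + 0.018239 = 0.086896
Normalizer over all consistent configurations: 0.04·0.89·0.81 + 0.4672·0.89·0.19 + 0.77056·0.11·0.81 + 0.872661·0.11·0.19 = 0.194736
Posterior = 0.086896 / 0.194736 ≈ 0.4462

Now also conditioning on poor earnings report=true:
Numerator (weight on configurations with sector-wide selloff): 0.872661×0.11 = 0.095993
The normalizing constant is 0.4672×0.89 + 0.872661×0.11 = 0.511801
P(sector-wide selloff | price drop, poor earnings report) = 0.095993/0.511801 ≈ 0.1876
This is intercausal reasoning (explaining away): once poor earnings report accounts for the price drop, sector-wide selloff becomes less likely.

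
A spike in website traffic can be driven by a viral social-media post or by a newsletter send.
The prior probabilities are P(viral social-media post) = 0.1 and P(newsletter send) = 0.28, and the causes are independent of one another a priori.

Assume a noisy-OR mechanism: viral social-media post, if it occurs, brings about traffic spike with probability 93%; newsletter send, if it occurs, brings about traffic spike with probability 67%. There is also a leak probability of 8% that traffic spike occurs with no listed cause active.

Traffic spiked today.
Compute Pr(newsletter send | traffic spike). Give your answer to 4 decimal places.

Pr(newsletter send | traffic spike) ≈ 0.6299

Under noisy-OR, P(traffic spike | causes) = 1 − (1−0.08)·∏(1−qᵢ) over the active causes.
P(traffic spike) = 0.08*0.9*0.72 + 0.6964*0.9*0.28 + 0.9356*0.1*0.72 + 0.978748*0.1*0.28 = 0.051840 + 0.175493 + 0.067363 + 0.027405 = 0.322101
The newsletter send-present share is 0.175493 + 0.027405 = 0.202898.
So P(newsletter send | traffic spike) = 0.202898/0.322101 ≈ 0.6299.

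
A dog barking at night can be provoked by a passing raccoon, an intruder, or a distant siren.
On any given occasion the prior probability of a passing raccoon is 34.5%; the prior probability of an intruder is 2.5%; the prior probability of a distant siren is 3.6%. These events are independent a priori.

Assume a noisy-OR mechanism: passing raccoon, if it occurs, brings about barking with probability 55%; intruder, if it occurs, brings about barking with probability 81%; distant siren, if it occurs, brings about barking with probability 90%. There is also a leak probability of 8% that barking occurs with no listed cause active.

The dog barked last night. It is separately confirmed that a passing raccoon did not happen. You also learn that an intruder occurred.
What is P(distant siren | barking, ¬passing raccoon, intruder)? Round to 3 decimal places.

Under noisy-OR, P(barking | causes) = 1 − (1−0.08)·∏(1−qᵢ) over the active causes.
P(barking | ¬passing raccoon, intruder) = 0.8252×0.964 + 0.98252×0.036 = 0.795493 + 0.035371 = 0.830864
The distant siren-present share is 0.98252×0.036 = 0.035371.
So P(distant siren | barking, ¬passing raccoon, intruder) = 0.035371/0.830864 ≈ 0.043.

P(distant siren | barking, ¬passing raccoon, intruder) ≈ 0.043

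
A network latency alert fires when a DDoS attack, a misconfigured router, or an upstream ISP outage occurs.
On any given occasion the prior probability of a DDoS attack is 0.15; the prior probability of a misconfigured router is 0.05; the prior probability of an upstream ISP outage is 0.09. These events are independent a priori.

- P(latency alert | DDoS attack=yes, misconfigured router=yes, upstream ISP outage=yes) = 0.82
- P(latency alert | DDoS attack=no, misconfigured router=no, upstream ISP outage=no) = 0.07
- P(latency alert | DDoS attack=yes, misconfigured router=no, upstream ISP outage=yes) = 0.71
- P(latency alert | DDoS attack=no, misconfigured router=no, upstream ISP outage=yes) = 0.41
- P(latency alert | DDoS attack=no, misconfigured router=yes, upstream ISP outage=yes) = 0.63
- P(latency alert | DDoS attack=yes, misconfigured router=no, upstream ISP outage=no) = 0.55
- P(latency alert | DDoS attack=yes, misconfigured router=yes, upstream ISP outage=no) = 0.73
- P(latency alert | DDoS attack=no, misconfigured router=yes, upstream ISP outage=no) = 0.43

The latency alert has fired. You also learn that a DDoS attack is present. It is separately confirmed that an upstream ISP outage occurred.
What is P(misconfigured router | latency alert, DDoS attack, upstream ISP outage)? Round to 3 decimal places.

Enumerate both values of misconfigured router and weight by the priors:
  P(latency alert | DDoS attack, upstream ISP outage) = 0.71*0.95 + 0.82*0.05
        = 0.674500 + 0.041000 = 0.715500
The terms with misconfigured router present sum to 0.041000, so
  P(misconfigured router | latency alert, DDoS attack, upstream ISP outage) = 0.041000 / 0.715500 ≈ 0.057

P(misconfigured router | latency alert, DDoS attack, upstream ISP outage) ≈ 0.057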